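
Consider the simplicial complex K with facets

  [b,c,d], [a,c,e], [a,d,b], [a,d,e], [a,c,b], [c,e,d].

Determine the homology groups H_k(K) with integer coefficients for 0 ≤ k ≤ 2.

H_0 ≅ Z,  H_1 = 0,  H_2 ≅ Z.

Fix the vertex order a < b < c < d < e and write every simplex with vertices in increasing order. Then dim K = 2 and the simplices of K are:

  0-simplices (5): a, b, c, d, e
  1-simplices (9): ab, ac, ad, ae, bc, bd, cd, ce, de
  2-simplices (6): abc, abd, ace, ade, bcd, cde

giving chain groups C_0 ≅ Z^5, C_1 ≅ Z^9, C_2 ≅ Z^6.

The boundary map ∂_1: C_1 → C_0 sends each edge [p,q] (with p < q) to q − p.
The resulting 5×9 matrix has rank 4, and its Smith normal form has invariant factors (1,1,1,1).

The boundary map ∂_2: C_2 → C_1 acts by ∂[p,q,r] = [q,r] − [p,r] + [p,q]. For instance
  ∂cde = de − ce + cd,
  ∂abc = bc − ac + ab.
As a 9×6 matrix over Z this has rank 5, with invariant factors (1,1,1,1,1).

From H_k ≅ ker(∂_k) / im(∂_{k+1}) we obtain:

  H_0: rank C_0 − rank ∂_1 = 5 − 4 = 1, and the invariant factors of ∂_1 are all 1, so H_0 ≅ Z.
  H_1: rank ker ∂_1 − rank ∂_2 = (9 − 4) − 5 = 0, and the invariant factors of ∂_2 are all 1, so H_1 ≅ 0.
  H_2: rank ker ∂_2 − rank ∂_3 = (6 − 5) − 0 = 1, and there is no ∂_3, so H_2 ≅ Z.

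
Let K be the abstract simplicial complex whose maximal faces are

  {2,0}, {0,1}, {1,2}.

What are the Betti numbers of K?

b_0 = 1, b_1 = 1.

Take the total order 0 < 1 < 2 on the vertex set. Then K (dimension 1) consists of the simplices:

  0-simplices (3): [0], [1], [2]
  1-simplices (3): [0,1], [0,2], [1,2]

giving chain groups C_0 ≅ Z^3, C_1 ≅ Z^3.

∂_1: C_1 → C_0 is given by ∂[p,q] = [q] − [p].
As a 3×3 matrix over Z this has rank 2, with invariant factors (1,1).

From H_k ≅ ker(∂_k) / im(∂_{k+1}) we obtain:

  H_0: rank C_0 − rank ∂_1 = 3 − 2 = 1, and the invariant factors of ∂_1 are all 1, so H_0 ≅ Z.
  H_1: rank ker ∂_1 − rank ∂_2 = (3 − 2) − 0 = 1, and there is no ∂_2, so H_1 ≅ Z.

As a check, the Euler characteristic is 3 − 3 = 0, which agrees with 1 − 1 = 0.

Hence the Betti numbers are b_0 = 1, b_1 = 1.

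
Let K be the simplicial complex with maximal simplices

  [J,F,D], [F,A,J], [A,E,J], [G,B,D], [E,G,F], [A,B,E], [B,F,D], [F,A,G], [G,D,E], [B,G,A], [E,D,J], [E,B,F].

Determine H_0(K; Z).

H_0 ≅ Z.

We work with the vertex ordering A < B < D < E < F < G < J. The simplices of K, each written with vertices in increasing order, are:

  0-simplices (7): A, B, D, E, F, G, J
  1-simplices (18): AB, AE, AF, AG, AJ, BD, BE, BF, BG, DE, DF, DG, DJ, EF, EG, EJ, FG, FJ
  2-simplices (12): ABE, ABG, AEJ, AFG, AFJ, BDF, BDG, BEF, DEG, DEJ, DFJ, EFG

Hence C_0 ≅ Z^7, C_1 ≅ Z^18, C_2 ≅ Z^12.

The boundary map ∂_1: C_1 → C_0 is given by ∂[p,q] = [q] − [p].
The resulting 7×18 matrix has rank 6, and its Smith normal form has invariant factors (1,1,1,1,1,1).

Boundary ∂_2: C_2 → C_1 acts by ∂[p,q,r] = [q,r] − [p,r] + [p,q]. For instance
  ∂BDG = DG − BG + BD,
  ∂BEF = EF − BF + BE.
The resulting 18×12 matrix has rank 12, and its Smith normal form has invariant factors (1,1,1,1,1,1,1,1,1,1,1,2).

Now H_k = ker ∂_k / im ∂_{k+1}, so:

  H_0: rank C_0 − rank ∂_1 = 7 − 6 = 1, and the invariant factors of ∂_1 are all 1, so H_0 = Z.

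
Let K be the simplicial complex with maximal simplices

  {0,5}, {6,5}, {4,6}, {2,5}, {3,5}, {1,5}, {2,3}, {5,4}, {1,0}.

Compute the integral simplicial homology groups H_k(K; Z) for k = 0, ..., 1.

H_0 ≅ Z,  H_1 ≅ Z^3.

Take the total order 0 < 1 < 2 < 3 < 4 < 5 < 6 on the vertex set. Then K (dimension 1) consists of the simplices:

  0-simplices (7): [0], [1], [2], [3], [4], [5], [6]
  1-simplices (9): [0,1], [0,5], [1,5], [2,3], [2,5], [3,5], [4,5], [4,6], [5,6]

so the chain groups are C_0 ≅ Z^7, C_1 ≅ Z^9.

The boundary map ∂_1: C_1 → C_0 sends each edge [p,q] (with p < q) to q − p. For instance
  ∂[5,6] = [6] − [5].
As a 7×9 matrix over Z this has rank 6, with invariant factors (1,1,1,1,1,1).

Now H_k = ker ∂_k / im ∂_{k+1}, so:

  H_0: rank C_0 − rank ∂_1 = 7 − 6 = 1, and the invariant factors of ∂_1 are all 1, so H_0 ≅ Z.
  H_1: rank ker ∂_1 − rank ∂_2 = (9 − 6) − 0 = 3, and there is no ∂_2, so H_1 ≅ Z^3.

As a check, the Euler characteristic is 7 − 9 = -2, which agrees with 1 − 3 = -2.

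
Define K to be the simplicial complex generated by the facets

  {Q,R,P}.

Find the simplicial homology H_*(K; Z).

Order the vertices as P < Q < R. Listing each simplex with vertices in this order, K has dimension 2 with simplices:

  0-simplices (3): P, Q, R
  1-simplices (3): PQ, PR, QR
  2-simplices (1): PQR

giving chain groups C_0 ≅ Z^3, C_1 ≅ Z^3, C_2 ≅ Z^1.

The boundary map ∂_1: C_1 → C_0 is given by ∂[p,q] = [q] − [p].
The resulting 3×3 matrix has rank 2, and its Smith normal form has invariant factors (1,1).

The boundary map ∂_2: C_2 → C_1 sends each 2-simplex [p,q,r] to [q,r] − [p,r] + [p,q]. For instance
  ∂PQR = QR − PR + PQ.
This gives a 3×1 integer matrix of rank 1; reducing to Smith normal form yields diagonal entries (1).

Now H_k = ker ∂_k / im ∂_{k+1}, so:

  H_0: rank C_0 − rank ∂_1 = 3 − 2 = 1, and the invariant factors of ∂_1 are all 1, so H_0 = Z.
  H_1: rank ker ∂_1 − rank ∂_2 = (3 − 2) − 1 = 0, and the invariant factors of ∂_2 are all 1, so H_1 = 0.
  H_2: rank ker ∂_2 − rank ∂_3 = (1 − 1) − 0 = 0, and there is no ∂_3, so H_2 = 0.

H_0 = Z,  H_1 = 0,  H_2 = 0.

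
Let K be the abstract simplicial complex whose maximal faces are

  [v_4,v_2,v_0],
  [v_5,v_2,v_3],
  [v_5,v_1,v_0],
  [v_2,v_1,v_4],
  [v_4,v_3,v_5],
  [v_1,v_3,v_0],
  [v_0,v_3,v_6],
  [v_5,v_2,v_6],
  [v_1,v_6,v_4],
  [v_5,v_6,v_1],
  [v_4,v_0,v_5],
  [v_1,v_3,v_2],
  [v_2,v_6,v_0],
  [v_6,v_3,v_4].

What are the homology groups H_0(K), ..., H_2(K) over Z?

H_0 ≅ Z,  H_1 ≅ Z^2,  H_2 ≅ Z.

Order the vertices as v_0 < v_1 < v_2 < v_3 < v_4 < v_5 < v_6. Listing each simplex with vertices in this order, K has dimension 2 with simplices:

  0-simplices (7): [v_0], [v_1], [v_2], [v_3], [v_4], [v_5], [v_6]
  1-simplices (21): (21 of them)
  2-simplices (14): (14 of them)

Hence C_0 ≅ Z^7, C_1 ≅ Z^21, C_2 ≅ Z^14.

∂_1: C_1 → C_0 sends each edge [p,q] (with p < q) to q − p.
The resulting 7×21 matrix has rank 6, and its Smith normal form has invariant factors (1,1,1,1,1,1).

Boundary ∂_2: C_2 → C_1 sends each 2-simplex [p,q,r] to [q,r] − [p,r] + [p,q]. For instance
  ∂[v_0,v_1,v_3] = [v_1,v_3] − [v_0,v_3] + [v_0,v_1],
  ∂[v_1,v_2,v_3] = [v_2,v_3] − [v_1,v_3] + [v_1,v_2].
As a 21×14 matrix over Z this has rank 13, with invariant factors (1,1,1,1,1,1,1,1,1,1,1,1,1).

Reading off H_k = ker ∂_k / im ∂_{k+1}:

  H_0: rank C_0 − rank ∂_1 = 7 − 6 = 1, and the invariant factors of ∂_1 are all 1, so H_0 = Z.
  H_1: rank ker ∂_1 − rank ∂_2 = (21 − 6) − 13 = 2, and the invariant factors of ∂_2 are all 1, so H_1 = Z^2.
  H_2: rank ker ∂_2 − rank ∂_3 = (14 − 13) − 0 = 1, and there is no ∂_3, so H_2 = Z.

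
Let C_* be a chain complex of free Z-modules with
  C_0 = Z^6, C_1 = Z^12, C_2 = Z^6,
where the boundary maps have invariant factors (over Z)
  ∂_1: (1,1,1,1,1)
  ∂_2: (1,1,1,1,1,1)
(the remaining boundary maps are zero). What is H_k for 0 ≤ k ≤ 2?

H_0: b_0 = 6 − 0 − 5 = 1; torsion from ∂_1 factors > 1: none. So H_0 ≅ Z.
H_1: b_1 = 12 − 5 − 6 = 1; torsion from ∂_2 factors > 1: none. So H_1 ≅ Z.
H_2: b_2 = 6 − 6 − 0 = 0; torsion from ∂_3 factors > 1: none. So H_2 ≅ 0.

H_0 ≅ Z,  H_1 ≅ Z,  H_2 = 0.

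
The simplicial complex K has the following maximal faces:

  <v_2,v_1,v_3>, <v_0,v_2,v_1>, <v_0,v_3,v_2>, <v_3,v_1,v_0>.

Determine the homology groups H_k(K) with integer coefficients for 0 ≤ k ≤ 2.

H_0 = Z,  H_1 = 0,  H_2 = Z.

Take the total order v_0 < v_1 < v_2 < v_3 on the vertex set. Then K (dimension 2) consists of the simplices:

  0-simplices (4): [v_0], [v_1], [v_2], [v_3]
  1-simplices (6): [v_0,v_1], [v_0,v_2], [v_0,v_3], [v_1,v_2], [v_1,v_3], [v_2,v_3]
  2-simplices (4): [v_0,v_1,v_2], [v_0,v_1,v_3], [v_0,v_2,v_3], [v_1,v_2,v_3]

so the chain groups are C_0 ≅ Z^4, C_1 ≅ Z^6, C_2 ≅ Z^4.

The boundary map ∂_1: C_1 → C_0 sends each edge [p,q] (with p < q) to q − p.
As a 4×6 matrix over Z this has rank 3, with invariant factors (1,1,1).

The boundary map ∂_2: C_2 → C_1 maps a triangle to the signed sum of its edges. For instance
  ∂[v_1,v_2,v_3] = [v_2,v_3] − [v_1,v_3] + [v_1,v_2],
  ∂[v_0,v_2,v_3] = [v_2,v_3] − [v_0,v_3] + [v_0,v_2].
The resulting 6×4 matrix has rank 3, and its Smith normal form has invariant factors (1,1,1).

Reading off H_k = ker ∂_k / im ∂_{k+1}:

  H_0: rank C_0 − rank ∂_1 = 4 − 3 = 1, and the invariant factors of ∂_1 are all 1, so H_0 ≅ Z.
  H_1: rank ker ∂_1 − rank ∂_2 = (6 − 3) − 3 = 0, and the invariant factors of ∂_2 are all 1, so H_1 ≅ 0.
  H_2: rank ker ∂_2 − rank ∂_3 = (4 − 3) − 0 = 1, and there is no ∂_3, so H_2 ≅ Z.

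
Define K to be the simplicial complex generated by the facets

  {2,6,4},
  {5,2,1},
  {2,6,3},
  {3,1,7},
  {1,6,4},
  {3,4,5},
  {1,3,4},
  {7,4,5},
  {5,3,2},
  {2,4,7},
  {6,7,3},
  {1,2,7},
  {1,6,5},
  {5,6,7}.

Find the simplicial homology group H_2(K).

H_2 = Z.

We work with the vertex ordering 1 < 2 < 3 < 4 < 5 < 6 < 7. The simplices of K, each written with vertices in increasing order, are:

  0-simplices (7): [1], [2], [3], [4], [5], [6], [7]
  1-simplices (21): [1,2], [1,3], [1,4], [1,5], [1,6], [1,7], [2,3], [2,4], [2,5], [2,6], [2,7], [3,4], [3,5], [3,6], [3,7], [4,5], [4,6], [4,7], [5,6], [5,7], [6,7]
  2-simplices (14): [1,2,5], [1,2,7], [1,3,4], [1,3,7], [1,4,6], [1,5,6], [2,3,5], [2,3,6], [2,4,6], [2,4,7], [3,4,5], [3,6,7], [4,5,7], [5,6,7]

so the chain groups are C_0 ≅ Z^7, C_1 ≅ Z^21, C_2 ≅ Z^14.

Boundary ∂_1: C_1 → C_0 sends each edge [p,q] (with p < q) to q − p.
The resulting 7×21 matrix has rank 6, and its Smith normal form has invariant factors (1,1,1,1,1,1).

∂_2: C_2 → C_1 maps a triangle to the signed sum of its edges. For instance
  ∂[1,3,7] = [3,7] − [1,7] + [1,3],
  ∂[2,4,7] = [4,7] − [2,7] + [2,4].
The resulting 21×14 matrix has rank 13, and its Smith normal form has invariant factors (1,1,1,1,1,1,1,1,1,1,1,1,1).

Now H_k = ker ∂_k / im ∂_{k+1}, so:

  H_2: rank ker ∂_2 − rank ∂_3 = (14 − 13) − 0 = 1, and there is no ∂_3, so H_2 ≅ Z.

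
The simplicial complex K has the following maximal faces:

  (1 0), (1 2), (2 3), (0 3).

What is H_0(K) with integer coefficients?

H_0 = Z.

We work with the vertex ordering 0 < 1 < 2 < 3. The simplices of K, each written with vertices in increasing order, are:

  0-simplices (4): [0], [1], [2], [3]
  1-simplices (4): [0,1], [0,3], [1,2], [2,3]

giving chain groups C_0 ≅ Z^4, C_1 ≅ Z^4.

The boundary map ∂_1: C_1 → C_0 is given by ∂[p,q] = [q] − [p].
The resulting 4×4 matrix has rank 3, and its Smith normal form has invariant factors (1,1,1).

Computing H_k = (kernel of ∂_k) / (image of ∂_{k+1}):

  H_0: rank C_0 − rank ∂_1 = 4 − 3 = 1, and the invariant factors of ∂_1 are all 1, so H_0 = Z.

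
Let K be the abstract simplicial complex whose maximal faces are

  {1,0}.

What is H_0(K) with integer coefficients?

H_0 = Z.

K has 2 vertices, 1 edge.
rank ∂_0 = 0, rank ∂_1 = 1 ⇒ b_0 = 2 − 0 − 1 = 1; all invariant factors of ∂_1 are 1 so no torsion. So H_0 ≅ Z.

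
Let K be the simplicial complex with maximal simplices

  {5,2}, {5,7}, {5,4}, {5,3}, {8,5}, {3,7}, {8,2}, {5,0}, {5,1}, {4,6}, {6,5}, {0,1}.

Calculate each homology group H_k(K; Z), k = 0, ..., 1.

We work with the vertex ordering 0 < 1 < 2 < 3 < 4 < 5 < 6 < 7 < 8. The simplices of K, each written with vertices in increasing order, are:

  0-simplices (9): [0], [1], [2], [3], [4], [5], [6], [7], [8]
  1-simplices (12): [0,1], [0,5], [1,5], [2,5], [2,8], [3,5], [3,7], [4,5], [4,6], [5,6], [5,7], [5,8]

so the chain groups are C_0 ≅ Z^9, C_1 ≅ Z^12.

∂_1: C_1 → C_0 maps an edge to its endpoints' difference, ∂[p,q] = q − p. For instance
  ∂[2,5] = [5] − [2].
This gives a 9×12 integer matrix of rank 8; reducing to Smith normal form yields diagonal entries (1,1,1,1,1,1,1,1).

Now H_k = ker ∂_k / im ∂_{k+1}, so:

  H_0: rank C_0 − rank ∂_1 = 9 − 8 = 1, and the invariant factors of ∂_1 are all 1, so H_0 ≅ Z.
  H_1: rank ker ∂_1 − rank ∂_2 = (12 − 8) − 0 = 4, and there is no ∂_2, so H_1 ≅ Z^4.

H_0 ≅ Z,  H_1 ≅ Z^4.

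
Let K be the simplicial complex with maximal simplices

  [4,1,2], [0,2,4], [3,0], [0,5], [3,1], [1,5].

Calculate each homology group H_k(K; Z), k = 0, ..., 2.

K has 6 vertices, 9 edges, 2 triangles.
rank ∂_0 = 0, rank ∂_1 = 5 ⇒ b_0 = 6 − 0 − 5 = 1; all invariant factors of ∂_1 are 1 so no torsion. So H_0 = Z.
rank ∂_1 = 5, rank ∂_2 = 2 ⇒ b_1 = 9 − 5 − 2 = 2; all invariant factors of ∂_2 are 1 so no torsion. So H_1 = Z^2.
rank ∂_2 = 2, rank ∂_3 = 0 ⇒ b_2 = 2 − 2 − 0 = 0. So H_2 = 0.

H_0 ≅ Z,  H_1 ≅ Z^2,  H_2 = 0.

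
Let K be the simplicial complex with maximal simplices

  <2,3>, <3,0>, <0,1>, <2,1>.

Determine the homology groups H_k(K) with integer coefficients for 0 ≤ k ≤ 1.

We work with the vertex ordering 0 < 1 < 2 < 3. The simplices of K, each written with vertices in increasing order, are:

  0-simplices (4): [0], [1], [2], [3]
  1-simplices (4): [0,1], [0,3], [1,2], [2,3]

so the chain groups are C_0 ≅ Z^4, C_1 ≅ Z^4.

Boundary ∂_1: C_1 → C_0 maps an edge to its endpoints' difference, ∂[p,q] = q − p. For instance
  ∂[2,3] = [3] − [2].
This gives a 4×4 integer matrix of rank 3; reducing to Smith normal form yields diagonal entries (1,1,1).

Reading off H_k = ker ∂_k / im ∂_{k+1}:

  H_0: rank C_0 − rank ∂_1 = 4 − 3 = 1, and the invariant factors of ∂_1 are all 1, so H_0 ≅ Z.
  H_1: rank ker ∂_1 − rank ∂_2 = (4 − 3) − 0 = 1, and there is no ∂_2, so H_1 ≅ Z.

H_0 ≅ Z,  H_1 ≅ Z.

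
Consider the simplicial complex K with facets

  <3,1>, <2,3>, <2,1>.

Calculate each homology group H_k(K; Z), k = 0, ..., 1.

Take the total order 1 < 2 < 3 on the vertex set. Then K (dimension 1) consists of the simplices:

  0-simplices (3): [1], [2], [3]
  1-simplices (3): [1,2], [1,3], [2,3]

Hence C_0 ≅ Z^3, C_1 ≅ Z^3.

∂_1: C_1 → C_0 maps an edge to its endpoints' difference, ∂[p,q] = q − p. For instance
  ∂[1,2] = [2] − [1].
This gives a 3×3 integer matrix of rank 2; reducing to Smith normal form yields diagonal entries (1,1).

Reading off H_k = ker ∂_k / im ∂_{k+1}:

  H_0: rank C_0 − rank ∂_1 = 3 − 2 = 1, and the invariant factors of ∂_1 are all 1, so H_0 = Z.
  H_1: rank ker ∂_1 − rank ∂_2 = (3 − 2) − 0 = 1, and there is no ∂_2, so H_1 = Z.

H_0 ≅ Z,  H_1 ≅ Z.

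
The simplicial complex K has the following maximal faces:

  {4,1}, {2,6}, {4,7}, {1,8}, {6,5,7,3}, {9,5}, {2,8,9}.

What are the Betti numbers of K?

b_0 = 1, b_1 = 2, b_2 = 0, b_3 = 0.

Order the vertices as 1 < 2 < 3 < 4 < 5 < 6 < 7 < 8 < 9. Listing each simplex with vertices in this order, K has dimension 3 with simplices:

  0-simplices (9): [1], [2], [3], [4], [5], [6], [7], [8], [9]
  1-simplices (14): [1,4], [1,8], [2,6], [2,8], [2,9], [3,5], [3,6], [3,7], [4,7], [5,6], [5,7], [5,9], [6,7], [8,9]
  2-simplices (5): [2,8,9], [3,5,6], [3,5,7], [3,6,7], [5,6,7]
  3-simplices (1): [3,5,6,7]

giving chain groups C_0 ≅ Z^9, C_1 ≅ Z^14, C_2 ≅ Z^5, C_3 ≅ Z^1.

∂_1: C_1 → C_0 is given by ∂[p,q] = [q] − [p].
This gives a 9×14 integer matrix of rank 8; reducing to Smith normal form yields diagonal entries (1,1,1,1,1,1,1,1).

The boundary map ∂_2: C_2 → C_1 maps a triangle to the signed sum of its edges. For instance
  ∂[3,5,6] = [5,6] − [3,6] + [3,5],
  ∂[5,6,7] = [6,7] − [5,7] + [5,6].
The 14×5 boundary matrix has rank 4 and Smith normal form diag(1,1,1,1).

The boundary map ∂_3: C_3 → C_2 sends each 3-simplex σ to the alternating sum Σ_i (−1)^i (σ with its i-th vertex removed). For instance
  ∂[3,5,6,7] = [5,6,7] − [3,6,7] + [3,5,7] − [3,5,6].
The resulting 5×1 matrix has rank 1, and its Smith normal form has invariant factors (1).

Computing H_k = (kernel of ∂_k) / (image of ∂_{k+1}):

  H_0: rank C_0 − rank ∂_1 = 9 − 8 = 1, and the invariant factors of ∂_1 are all 1, so H_0 = Z.
  H_1: rank ker ∂_1 − rank ∂_2 = (14 − 8) − 4 = 2, and the invariant factors of ∂_2 are all 1, so H_1 = Z^2.
  H_2: rank ker ∂_2 − rank ∂_3 = (5 − 4) − 1 = 0, and the invariant factors of ∂_3 are all 1, so H_2 = 0.
  H_3: rank ker ∂_3 − rank ∂_4 = (1 − 1) − 0 = 0, and there is no ∂_4, so H_3 = 0.

As a check, the Euler characteristic is 9 − 14 + 5 − 1 = -1, which agrees with 1 − 2 + 0 − 0 = -1.

Hence the Betti numbers are b_0 = 1, b_1 = 2, b_2 = 0, b_3 = 0.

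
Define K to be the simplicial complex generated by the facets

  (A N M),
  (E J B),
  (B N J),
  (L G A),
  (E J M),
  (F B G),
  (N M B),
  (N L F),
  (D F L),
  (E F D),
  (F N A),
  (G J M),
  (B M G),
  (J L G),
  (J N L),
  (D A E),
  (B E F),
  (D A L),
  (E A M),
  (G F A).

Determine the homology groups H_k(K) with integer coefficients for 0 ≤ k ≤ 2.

H_0 ≅ Z,  H_1 ≅ Z ⊕ Z/2Z,  H_2 = 0.

We work with the vertex ordering A < B < D < E < F < G < J < L < M < N. The simplices of K, each written with vertices in increasing order, are:

  0-simplices (10): A, B, D, E, F, G, J, L, M, N
  1-simplices (30): AD, AE, AF, AG, AL, AM, AN, BE, BF, BG, BJ, BM, BN, DE, DF, DL, EF, EJ, EM, FG, FL, FN, GJ, GL, GM, JL, JM, JN, LN, MN
  2-simplices (20): ADE, ADL, AEM, AFG, AFN, AGL, AMN, BEF, BEJ, BFG, BGM, BJN, BMN, DEF, DFL, EJM, FLN, GJL, GJM, JLN

so the chain groups are C_0 ≅ Z^10, C_1 ≅ Z^30, C_2 ≅ Z^20.

∂_1: C_1 → C_0 is given by ∂[p,q] = [q] − [p].
The resulting 10×30 matrix has rank 9, and its Smith normal form has invariant factors (1,1,1,1,1,1,1,1,1).

∂_2: C_2 → C_1 sends each 2-simplex [p,q,r] to [q,r] − [p,r] + [p,q]. For instance
  ∂ADL = DL − AL + AD,
  ∂GJM = JM − GM + GJ.
As a 30×20 matrix over Z this has rank 20, with invariant factors (1,1,1,1,1,1,1,1,1,1,1,1,1,1,1,1,1,1,1,2).

Now H_k = ker ∂_k / im ∂_{k+1}, so:

  H_0: rank C_0 − rank ∂_1 = 10 − 9 = 1, and the invariant factors of ∂_1 are all 1, so H_0 = Z.
  H_1: rank ker ∂_1 − rank ∂_2 = (30 − 9) − 20 = 1, and ∂_2 has invariant factor 2 > 1, so H_1 = Z ⊕ Z/2Z.
  H_2: rank ker ∂_2 − rank ∂_3 = (20 − 20) − 0 = 0, and there is no ∂_3, so H_2 = 0.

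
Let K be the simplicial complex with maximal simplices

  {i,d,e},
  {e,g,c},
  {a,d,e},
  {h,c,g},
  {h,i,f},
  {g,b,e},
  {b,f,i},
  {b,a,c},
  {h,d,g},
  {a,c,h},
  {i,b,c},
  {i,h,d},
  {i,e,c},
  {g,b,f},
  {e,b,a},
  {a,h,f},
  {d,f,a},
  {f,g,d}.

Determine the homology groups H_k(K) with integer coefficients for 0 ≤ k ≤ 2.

Order the vertices as a < b < c < d < e < f < g < h < i. Listing each simplex with vertices in this order, K has dimension 2 with simplices:

  0-simplices (9): a, b, c, d, e, f, g, h, i
  1-simplices (27): ab, ac, ad, ae, af, ah, bc, be, bf, bg, bi, ce, cg, ch, ci, de, df, dg, dh, di, eg, ei, fg, fh, fi, gh, hi
  2-simplices (18): abc, abe, ach, ade, adf, afh, bci, beg, bfg, bfi, ceg, cei, cgh, dei, dfg, dgh, dhi, fhi

Hence C_0 ≅ Z^9, C_1 ≅ Z^27, C_2 ≅ Z^18.

The boundary map ∂_1: C_1 → C_0 maps an edge to its endpoints' difference, ∂[p,q] = q − p.
The resulting 9×27 matrix has rank 8, and its Smith normal form has invariant factors (1,1,1,1,1,1,1,1).

∂_2: C_2 → C_1 acts by ∂[p,q,r] = [q,r] − [p,r] + [p,q]. For instance
  ∂fhi = hi − fi + fh,
  ∂bci = ci − bi + bc.
The 27×18 boundary matrix has rank 18 and Smith normal form diag(1,1,1,1,1,1,1,1,1,1,1,1,1,1,1,1,1,2).

Reading off H_k = ker ∂_k / im ∂_{k+1}:

  H_0: rank C_0 − rank ∂_1 = 9 − 8 = 1, and the invariant factors of ∂_1 are all 1, so H_0 ≅ Z.
  H_1: rank ker ∂_1 − rank ∂_2 = (27 − 8) − 18 = 1, and ∂_2 has invariant factor 2 > 1, so H_1 ≅ Z ⊕ Z/2.
  H_2: rank ker ∂_2 − rank ∂_3 = (18 − 18) − 0 = 0, and there is no ∂_3, so H_2 ≅ 0.

H_0 = Z,  H_1 = Z ⊕ Z/2,  H_2 = 0.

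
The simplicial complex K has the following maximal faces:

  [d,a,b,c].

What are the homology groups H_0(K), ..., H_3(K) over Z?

We work with the vertex ordering a < b < c < d. The simplices of K, each written with vertices in increasing order, are:

  0-simplices (4): a, b, c, d
  1-simplices (6): ab, ac, ad, bc, bd, cd
  2-simplices (4): abc, abd, acd, bcd
  3-simplices (1): abcd

giving chain groups C_0 ≅ Z^4, C_1 ≅ Z^6, C_2 ≅ Z^4, C_3 ≅ Z^1.

The boundary map ∂_1: C_1 → C_0 is given by ∂[p,q] = [q] − [p]. For instance
  ∂bd = d − b.
This gives a 4×6 integer matrix of rank 3; reducing to Smith normal form yields diagonal entries (1,1,1).

Boundary ∂_2: C_2 → C_1 sends each 2-simplex [p,q,r] to [q,r] − [p,r] + [p,q]. For instance
  ∂bcd = cd − bd + bc,
  ∂abd = bd − ad + ab.
The 6×4 boundary matrix has rank 3 and Smith normal form diag(1,1,1).

The boundary map ∂_3: C_3 → C_2 sends each 3-simplex σ to the alternating sum Σ_i (−1)^i (σ with its i-th vertex removed). For instance
  ∂abcd = bcd − acd + abd − abc.
This gives a 4×1 integer matrix of rank 1; reducing to Smith normal form yields diagonal entries (1).

Now H_k = ker ∂_k / im ∂_{k+1}, so:

  H_0: rank C_0 − rank ∂_1 = 4 − 3 = 1, and the invariant factors of ∂_1 are all 1, so H_0 = Z.
  H_1: rank ker ∂_1 − rank ∂_2 = (6 − 3) − 3 = 0, and the invariant factors of ∂_2 are all 1, so H_1 = 0.
  H_2: rank ker ∂_2 − rank ∂_3 = (4 − 3) − 1 = 0, and the invariant factors of ∂_3 are all 1, so H_2 = 0.
  H_3: rank ker ∂_3 − rank ∂_4 = (1 − 1) − 0 = 0, and there is no ∂_4, so H_3 = 0.

(K is a triangulation of the 3-simplex.)

H_0 = Z,  H_1 = 0,  H_2 = 0,  H_3 = 0.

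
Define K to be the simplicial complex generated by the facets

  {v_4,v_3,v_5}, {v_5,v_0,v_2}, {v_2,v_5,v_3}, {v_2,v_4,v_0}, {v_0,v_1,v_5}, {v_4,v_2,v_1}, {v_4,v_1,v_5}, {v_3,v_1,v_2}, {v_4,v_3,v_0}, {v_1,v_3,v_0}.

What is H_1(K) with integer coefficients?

H_1 ≅ Z/2Z.

We work with the vertex ordering v_0 < v_1 < v_2 < v_3 < v_4 < v_5. The simplices of K, each written with vertices in increasing order, are:

  0-simplices (6): [v_0], [v_1], [v_2], [v_3], [v_4], [v_5]
  1-simplices (15): (15 of them)
  2-simplices (10): [v_0,v_1,v_3], [v_0,v_1,v_5], [v_0,v_2,v_4], [v_0,v_2,v_5], [v_0,v_3,v_4], [v_1,v_2,v_3], [v_1,v_2,v_4], [v_1,v_4,v_5], [v_2,v_3,v_5], [v_3,v_4,v_5]

giving chain groups C_0 ≅ Z^6, C_1 ≅ Z^15, C_2 ≅ Z^10.

Boundary ∂_1: C_1 → C_0 maps an edge to its endpoints' difference, ∂[p,q] = q − p.
The 6×15 boundary matrix has rank 5 and Smith normal form diag(1,1,1,1,1).

The boundary map ∂_2: C_2 → C_1 acts by ∂[p,q,r] = [q,r] − [p,r] + [p,q]. For instance
  ∂[v_0,v_2,v_4] = [v_2,v_4] − [v_0,v_4] + [v_0,v_2],
  ∂[v_0,v_1,v_5] = [v_1,v_5] − [v_0,v_5] + [v_0,v_1].
The 15×10 boundary matrix has rank 10 and Smith normal form diag(1,1,1,1,1,1,1,1,1,2).

Now H_k = ker ∂_k / im ∂_{k+1}, so:

  H_1: rank ker ∂_1 − rank ∂_2 = (15 − 5) − 10 = 0, and ∂_2 has invariant factor 2 > 1, so H_1 ≅ Z/2Z.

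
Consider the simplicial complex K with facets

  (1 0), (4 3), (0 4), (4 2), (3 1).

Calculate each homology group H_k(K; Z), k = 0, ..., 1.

H_0 = Z,  H_1 = Z.

Order the vertices as 0 < 1 < 2 < 3 < 4. Listing each simplex with vertices in this order, K has dimension 1 with simplices:

  0-simplices (5): [0], [1], [2], [3], [4]
  1-simplices (5): [0,1], [0,4], [1,3], [2,4], [3,4]

so the chain groups are C_0 ≅ Z^5, C_1 ≅ Z^5.

∂_1: C_1 → C_0 is given by ∂[p,q] = [q] − [p].
The resulting 5×5 matrix has rank 4, and its Smith normal form has invariant factors (1,1,1,1).

From H_k ≅ ker(∂_k) / im(∂_{k+1}) we obtain:

  H_0: rank C_0 − rank ∂_1 = 5 − 4 = 1, and the invariant factors of ∂_1 are all 1, so H_0 = Z.
  H_1: rank ker ∂_1 − rank ∂_2 = (5 − 4) − 0 = 1, and there is no ∂_2, so H_1 = Z.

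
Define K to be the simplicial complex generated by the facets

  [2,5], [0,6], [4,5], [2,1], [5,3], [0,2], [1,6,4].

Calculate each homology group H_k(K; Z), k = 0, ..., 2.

H_0 = Z,  H_1 = Z^2,  H_2 = 0.

Fix the vertex order 0 < 1 < 2 < 3 < 4 < 5 < 6 and write every simplex with vertices in increasing order. Then dim K = 2 and the simplices of K are:

  0-simplices (7): [0], [1], [2], [3], [4], [5], [6]
  1-simplices (9): [0,2], [0,6], [1,2], [1,4], [1,6], [2,5], [3,5], [4,5], [4,6]
  2-simplices (1): [1,4,6]

so the chain groups are C_0 ≅ Z^7, C_1 ≅ Z^9, C_2 ≅ Z^1.

Boundary ∂_1: C_1 → C_0 sends each edge [p,q] (with p < q) to q − p. For instance
  ∂[1,4] = [4] − [1].
The resulting 7×9 matrix has rank 6, and its Smith normal form has invariant factors (1,1,1,1,1,1).

Boundary ∂_2: C_2 → C_1 acts by ∂[p,q,r] = [q,r] − [p,r] + [p,q]. For instance
  ∂[1,4,6] = [4,6] − [1,6] + [1,4].
The resulting 9×1 matrix has rank 1, and its Smith normal form has invariant factors (1).

Computing H_k = (kernel of ∂_k) / (image of ∂_{k+1}):

  H_0: rank C_0 − rank ∂_1 = 7 − 6 = 1, and the invariant factors of ∂_1 are all 1, so H_0 = Z.
  H_1: rank ker ∂_1 − rank ∂_2 = (9 − 6) − 1 = 2, and the invariant factors of ∂_2 are all 1, so H_1 = Z^2.
  H_2: rank ker ∂_2 − rank ∂_3 = (1 − 1) − 0 = 0, and there is no ∂_3, so H_2 = 0.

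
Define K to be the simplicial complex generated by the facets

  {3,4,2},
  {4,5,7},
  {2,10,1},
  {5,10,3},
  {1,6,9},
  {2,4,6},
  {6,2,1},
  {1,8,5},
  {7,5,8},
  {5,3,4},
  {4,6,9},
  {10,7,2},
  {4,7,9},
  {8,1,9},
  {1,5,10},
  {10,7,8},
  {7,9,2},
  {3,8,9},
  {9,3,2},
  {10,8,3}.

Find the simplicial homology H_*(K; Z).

We work with the vertex ordering 1 < 2 < 3 < 4 < 5 < 6 < 7 < 8 < 9 < 10. The simplices of K, each written with vertices in increasing order, are:

  0-simplices (10): [1], [2], [3], [4], [5], [6], [7], [8], [9], [10]
  1-simplices (30): (30 of them)
  2-simplices (20): (20 of them)

so the chain groups are C_0 ≅ Z^10, C_1 ≅ Z^30, C_2 ≅ Z^20.

The boundary map ∂_1: C_1 → C_0 maps an edge to its endpoints' difference, ∂[p,q] = q − p. For instance
  ∂[4,9] = [9] − [4].
The resulting 10×30 matrix has rank 9, and its Smith normal form has invariant factors (1,1,1,1,1,1,1,1,1).

∂_2: C_2 → C_1 maps a triangle to the signed sum of its edges. For instance
  ∂[1,6,9] = [6,9] − [1,9] + [1,6],
  ∂[2,3,9] = [3,9] − [2,9] + [2,3].
As a 30×20 matrix over Z this has rank 20, with invariant factors (1,1,1,1,1,1,1,1,1,1,1,1,1,1,1,1,1,1,1,2).

Now H_k = ker ∂_k / im ∂_{k+1}, so:

  H_0: rank C_0 − rank ∂_1 = 10 − 9 = 1, and the invariant factors of ∂_1 are all 1, so H_0 ≅ Z.
  H_1: rank ker ∂_1 − rank ∂_2 = (30 − 9) − 20 = 1, and ∂_2 has invariant factor 2 > 1, so H_1 ≅ Z × Z/2.
  H_2: rank ker ∂_2 − rank ∂_3 = (20 − 20) − 0 = 0, and there is no ∂_3, so H_2 ≅ 0.

H_0 = Z,  H_1 = Z × Z/2,  H_2 = 0.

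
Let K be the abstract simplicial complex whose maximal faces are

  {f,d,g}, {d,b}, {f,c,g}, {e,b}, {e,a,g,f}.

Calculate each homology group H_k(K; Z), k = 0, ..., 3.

H_0 ≅ Z,  H_1 ≅ Z,  H_2 = 0,  H_3 = 0.

We work with the vertex ordering a < b < c < d < e < f < g. The simplices of K, each written with vertices in increasing order, are:

  0-simplices (7): a, b, c, d, e, f, g
  1-simplices (12): ae, af, ag, bd, be, cf, cg, df, dg, ef, eg, fg
  2-simplices (6): aef, aeg, afg, cfg, dfg, efg
  3-simplices (1): aefg

giving chain groups C_0 ≅ Z^7, C_1 ≅ Z^12, C_2 ≅ Z^6, C_3 ≅ Z^1.

The boundary map ∂_1: C_1 → C_0 is given by ∂[p,q] = [q] − [p]. For instance
  ∂ef = f − e.
This gives a 7×12 integer matrix of rank 6; reducing to Smith normal form yields diagonal entries (1,1,1,1,1,1).

The boundary map ∂_2: C_2 → C_1 acts by ∂[p,q,r] = [q,r] − [p,r] + [p,q]. For instance
  ∂aef = ef − af + ae,
  ∂afg = fg − ag + af.
The resulting 12×6 matrix has rank 5, and its Smith normal form has invariant factors (1,1,1,1,1).

The boundary map ∂_3: C_3 → C_2 sends each 3-simplex σ to the alternating sum Σ_i (−1)^i (σ with its i-th vertex removed). For instance
  ∂aefg = efg − afg + aeg − aef.
The resulting 6×1 matrix has rank 1, and its Smith normal form has invariant factors (1).

Reading off H_k = ker ∂_k / im ∂_{k+1}:

  H_0: rank C_0 − rank ∂_1 = 7 − 6 = 1, and the invariant factors of ∂_1 are all 1, so H_0 = Z.
  H_1: rank ker ∂_1 − rank ∂_2 = (12 − 6) − 5 = 1, and the invariant factors of ∂_2 are all 1, so H_1 = Z.
  H_2: rank ker ∂_2 − rank ∂_3 = (6 − 5) − 1 = 0, and the invariant factors of ∂_3 are all 1, so H_2 = 0.
  H_3: rank ker ∂_3 − rank ∂_4 = (1 − 1) − 0 = 0, and there is no ∂_4, so H_3 = 0.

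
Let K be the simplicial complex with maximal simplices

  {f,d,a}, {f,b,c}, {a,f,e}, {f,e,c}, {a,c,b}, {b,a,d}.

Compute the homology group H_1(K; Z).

H_1 ≅ Z.

Take the total order a < b < c < d < e < f on the vertex set. Then K (dimension 2) consists of the simplices:

  0-simplices (6): a, b, c, d, e, f
  1-simplices (12): ab, ac, ad, ae, af, bc, bd, bf, ce, cf, df, ef
  2-simplices (6): abc, abd, adf, aef, bcf, cef

Hence C_0 ≅ Z^6, C_1 ≅ Z^12, C_2 ≅ Z^6.

The boundary map ∂_1: C_1 → C_0 maps an edge to its endpoints' difference, ∂[p,q] = q − p. For instance
  ∂bc = c − b.
As a 6×12 matrix over Z this has rank 5, with invariant factors (1,1,1,1,1).

Boundary ∂_2: C_2 → C_1 maps a triangle to the signed sum of its edges. For instance
  ∂abd = bd − ad + ab,
  ∂abc = bc − ac + ab.
As a 12×6 matrix over Z this has rank 6, with invariant factors (1,1,1,1,1,1).

Reading off H_k = ker ∂_k / im ∂_{k+1}:

  H_1: rank ker ∂_1 − rank ∂_2 = (12 − 5) − 6 = 1, and the invariant factors of ∂_2 are all 1, so H_1 ≅ Z.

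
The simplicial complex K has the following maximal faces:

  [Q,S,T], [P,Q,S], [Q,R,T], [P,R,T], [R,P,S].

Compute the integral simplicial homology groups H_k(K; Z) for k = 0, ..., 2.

H_0 ≅ Z,  H_1 ≅ Z,  H_2 = 0.

Order the vertices as P < Q < R < S < T. Listing each simplex with vertices in this order, K has dimension 2 with simplices:

  0-simplices (5): P, Q, R, S, T
  1-simplices (10): PQ, PR, PS, PT, QR, QS, QT, RS, RT, ST
  2-simplices (5): PQS, PRS, PRT, QRT, QST

giving chain groups C_0 ≅ Z^5, C_1 ≅ Z^10, C_2 ≅ Z^5.

∂_1: C_1 → C_0 is given by ∂[p,q] = [q] − [p]. For instance
  ∂ST = T − S.
This gives a 5×10 integer matrix of rank 4; reducing to Smith normal form yields diagonal entries (1,1,1,1).

The boundary map ∂_2: C_2 → C_1 acts by ∂[p,q,r] = [q,r] − [p,r] + [p,q]. For instance
  ∂PQS = QS − PS + PQ,
  ∂PRS = RS − PS + PR.
This gives a 10×5 integer matrix of rank 5; reducing to Smith normal form yields diagonal entries (1,1,1,1,1).

Reading off H_k = ker ∂_k / im ∂_{k+1}:

  H_0: rank C_0 − rank ∂_1 = 5 − 4 = 1, and the invariant factors of ∂_1 are all 1, so H_0 ≅ Z.
  H_1: rank ker ∂_1 − rank ∂_2 = (10 − 4) − 5 = 1, and the invariant factors of ∂_2 are all 1, so H_1 ≅ Z.
  H_2: rank ker ∂_2 − rank ∂_3 = (5 − 5) − 0 = 0, and there is no ∂_3, so H_2 ≅ 0.

As a check, the Euler characteristic is 5 − 10 + 5 = 0, which agrees with 1 − 1 + 0 = 0.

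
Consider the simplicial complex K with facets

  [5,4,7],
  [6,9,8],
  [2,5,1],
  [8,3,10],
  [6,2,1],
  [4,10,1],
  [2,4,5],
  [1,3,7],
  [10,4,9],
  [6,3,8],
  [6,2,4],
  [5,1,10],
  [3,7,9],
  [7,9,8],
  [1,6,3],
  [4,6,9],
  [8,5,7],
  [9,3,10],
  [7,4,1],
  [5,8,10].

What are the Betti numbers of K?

Take the total order 1 < 2 < 3 < 4 < 5 < 6 < 7 < 8 < 9 < 10 on the vertex set. Then K (dimension 2) consists of the simplices:

  0-simplices (10): [1], [2], [3], [4], [5], [6], [7], [8], [9], [10]
  1-simplices (30): (30 of them)
  2-simplices (20): (20 of them)

so the chain groups are C_0 ≅ Z^10, C_1 ≅ Z^30, C_2 ≅ Z^20.

∂_1: C_1 → C_0 sends each edge [p,q] (with p < q) to q − p.
As a 10×30 matrix over Z this has rank 9, with invariant factors (1,1,1,1,1,1,1,1,1).

∂_2: C_2 → C_1 maps a triangle to the signed sum of its edges. For instance
  ∂[2,4,5] = [4,5] − [2,5] + [2,4],
  ∂[4,5,7] = [5,7] − [4,7] + [4,5].
The resulting 30×20 matrix has rank 20, and its Smith normal form has invariant factors (1,1,1,1,1,1,1,1,1,1,1,1,1,1,1,1,1,1,1,2).

Computing H_k = (kernel of ∂_k) / (image of ∂_{k+1}):

  H_0: rank C_0 − rank ∂_1 = 10 − 9 = 1, and the invariant factors of ∂_1 are all 1, so H_0 = Z.
  H_1: rank ker ∂_1 − rank ∂_2 = (30 − 9) − 20 = 1, and ∂_2 has invariant factor 2 > 1, so H_1 = Z × Z/2.
  H_2: rank ker ∂_2 − rank ∂_3 = (20 − 20) − 0 = 0, and there is no ∂_3, so H_2 = 0.

Hence the Betti numbers are b_0 = 1, b_1 = 1, b_2 = 0.

b_0 = 1, b_1 = 1, b_2 = 0.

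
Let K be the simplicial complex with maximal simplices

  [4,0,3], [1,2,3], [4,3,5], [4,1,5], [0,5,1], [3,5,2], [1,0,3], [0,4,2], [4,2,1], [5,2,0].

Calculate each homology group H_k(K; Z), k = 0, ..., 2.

Take the total order 0 < 1 < 2 < 3 < 4 < 5 on the vertex set. Then K (dimension 2) consists of the simplices:

  0-simplices (6): [0], [1], [2], [3], [4], [5]
  1-simplices (15): [0,1], [0,2], [0,3], [0,4], [0,5], [1,2], [1,3], [1,4], [1,5], [2,3], [2,4], [2,5], [3,4], [3,5], [4,5]
  2-simplices (10): [0,1,3], [0,1,5], [0,2,4], [0,2,5], [0,3,4], [1,2,3], [1,2,4], [1,4,5], [2,3,5], [3,4,5]

so the chain groups are C_0 ≅ Z^6, C_1 ≅ Z^15, C_2 ≅ Z^10.

∂_1: C_1 → C_0 is given by ∂[p,q] = [q] − [p].
The 6×15 boundary matrix has rank 5 and Smith normal form diag(1,1,1,1,1).

The boundary map ∂_2: C_2 → C_1 acts by ∂[p,q,r] = [q,r] − [p,r] + [p,q]. For instance
  ∂[0,2,5] = [2,5] − [0,5] + [0,2],
  ∂[0,1,5] = [1,5] − [0,5] + [0,1].
The 15×10 boundary matrix has rank 10 and Smith normal form diag(1,1,1,1,1,1,1,1,1,2).

From H_k ≅ ker(∂_k) / im(∂_{k+1}) we obtain:

  H_0: rank C_0 − rank ∂_1 = 6 − 5 = 1, and the invariant factors of ∂_1 are all 1, so H_0 = Z.
  H_1: rank ker ∂_1 − rank ∂_2 = (15 − 5) − 10 = 0, and ∂_2 has invariant factor 2 > 1, so H_1 = Z/2.
  H_2: rank ker ∂_2 − rank ∂_3 = (10 − 10) − 0 = 0, and there is no ∂_3, so H_2 = 0.

H_0 = Z,  H_1 = Z/2,  H_2 = 0.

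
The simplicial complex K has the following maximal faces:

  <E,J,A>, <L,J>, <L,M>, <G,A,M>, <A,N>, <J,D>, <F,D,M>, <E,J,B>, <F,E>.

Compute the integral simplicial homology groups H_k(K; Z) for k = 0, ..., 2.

H_0 ≅ Z,  H_1 ≅ Z^3,  H_2 = 0.

Fix the vertex order A < B < D < E < F < G < J < L < M < N and write every simplex with vertices in increasing order. Then dim K = 2 and the simplices of K are:

  0-simplices (10): A, B, D, E, F, G, J, L, M, N
  1-simplices (16): AE, AG, AJ, AM, AN, BE, BJ, DF, DJ, DM, EF, EJ, FM, GM, JL, LM
  2-simplices (4): AEJ, AGM, BEJ, DFM

Hence C_0 ≅ Z^10, C_1 ≅ Z^16, C_2 ≅ Z^4.

The boundary map ∂_1: C_1 → C_0 maps an edge to its endpoints' difference, ∂[p,q] = q − p. For instance
  ∂BE = E − B.
As a 10×16 matrix over Z this has rank 9, with invariant factors (1,1,1,1,1,1,1,1,1).

The boundary map ∂_2: C_2 → C_1 acts by ∂[p,q,r] = [q,r] − [p,r] + [p,q]. For instance
  ∂BEJ = EJ − BJ + BE,
  ∂AGM = GM − AM + AG.
This gives a 16×4 integer matrix of rank 4; reducing to Smith normal form yields diagonal entries (1,1,1,1).

Computing H_k = (kernel of ∂_k) / (image of ∂_{k+1}):

  H_0: rank C_0 − rank ∂_1 = 10 − 9 = 1, and the invariant factors of ∂_1 are all 1, so H_0 ≅ Z.
  H_1: rank ker ∂_1 − rank ∂_2 = (16 − 9) − 4 = 3, and the invariant factors of ∂_2 are all 1, so H_1 ≅ Z^3.
  H_2: rank ker ∂_2 − rank ∂_3 = (4 − 4) − 0 = 0, and there is no ∂_3, so H_2 ≅ 0.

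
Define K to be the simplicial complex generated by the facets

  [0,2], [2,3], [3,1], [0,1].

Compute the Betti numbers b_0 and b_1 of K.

b_0 = 1, b_1 = 1.

K has 4 vertices, 4 edges.
rank ∂_0 = 0, rank ∂_1 = 3 ⇒ b_0 = 4 − 0 − 3 = 1; all invariant factors of ∂_1 are 1 so no torsion. So H_0 ≅ Z.
rank ∂_1 = 3, rank ∂_2 = 0 ⇒ b_1 = 4 − 3 − 0 = 1. So H_1 ≅ Z.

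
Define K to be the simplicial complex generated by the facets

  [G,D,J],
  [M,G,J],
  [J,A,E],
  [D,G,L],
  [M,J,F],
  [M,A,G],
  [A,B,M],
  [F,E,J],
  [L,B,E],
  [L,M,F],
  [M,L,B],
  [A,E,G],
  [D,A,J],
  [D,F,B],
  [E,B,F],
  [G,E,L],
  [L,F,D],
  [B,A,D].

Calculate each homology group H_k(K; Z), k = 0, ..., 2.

K has 9 vertices, 27 edges, 18 triangles.
rank ∂_0 = 0, rank ∂_1 = 8 ⇒ b_0 = 9 − 0 − 8 = 1; all invariant factors of ∂_1 are 1 so no torsion. So H_0 ≅ Z.
rank ∂_1 = 8, rank ∂_2 = 18 ⇒ b_1 = 27 − 8 − 18 = 1; ∂_2 has invariant factor(s) [2] giving torsion. So H_1 ≅ Z ⊕ Z/2Z.
rank ∂_2 = 18, rank ∂_3 = 0 ⇒ b_2 = 18 − 18 − 0 = 0. So H_2 ≅ 0.

H_0 ≅ Z,  H_1 ≅ Z ⊕ Z/2Z,  H_2 = 0.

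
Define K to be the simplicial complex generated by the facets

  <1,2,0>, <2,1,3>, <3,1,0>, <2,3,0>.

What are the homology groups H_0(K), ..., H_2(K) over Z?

H_0 ≅ Z,  H_1 = 0,  H_2 ≅ Z.

Take the total order 0 < 1 < 2 < 3 on the vertex set. Then K (dimension 2) consists of the simplices:

  0-simplices (4): [0], [1], [2], [3]
  1-simplices (6): [0,1], [0,2], [0,3], [1,2], [1,3], [2,3]
  2-simplices (4): [0,1,2], [0,1,3], [0,2,3], [1,2,3]

Hence C_0 ≅ Z^4, C_1 ≅ Z^6, C_2 ≅ Z^4.

The boundary map ∂_1: C_1 → C_0 sends each edge [p,q] (with p < q) to q − p. For instance
  ∂[1,3] = [3] − [1].
The 4×6 boundary matrix has rank 3 and Smith normal form diag(1,1,1).

∂_2: C_2 → C_1 maps a triangle to the signed sum of its edges. For instance
  ∂[0,1,3] = [1,3] − [0,3] + [0,1],
  ∂[0,1,2] = [1,2] − [0,2] + [0,1].
The 6×4 boundary matrix has rank 3 and Smith normal form diag(1,1,1).

From H_k ≅ ker(∂_k) / im(∂_{k+1}) we obtain:

  H_0: rank C_0 − rank ∂_1 = 4 − 3 = 1, and the invariant factors of ∂_1 are all 1, so H_0 = Z.
  H_1: rank ker ∂_1 − rank ∂_2 = (6 − 3) − 3 = 0, and the invariant factors of ∂_2 are all 1, so H_1 = 0.
  H_2: rank ker ∂_2 − rank ∂_3 = (4 − 3) − 0 = 1, and there is no ∂_3, so H_2 = Z.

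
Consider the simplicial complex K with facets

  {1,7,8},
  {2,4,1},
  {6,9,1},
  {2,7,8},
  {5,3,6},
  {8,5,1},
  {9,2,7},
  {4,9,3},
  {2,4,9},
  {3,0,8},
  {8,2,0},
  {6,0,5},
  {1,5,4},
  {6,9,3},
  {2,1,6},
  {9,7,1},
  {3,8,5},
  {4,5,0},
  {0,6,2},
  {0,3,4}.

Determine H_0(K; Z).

H_0 ≅ Z.

Take the total order 0 < 1 < 2 < 3 < 4 < 5 < 6 < 7 < 8 < 9 on the vertex set. Then K (dimension 2) consists of the simplices:

  0-simplices (10): [0], [1], [2], [3], [4], [5], [6], [7], [8], [9]
  1-simplices (30): (30 of them)
  2-simplices (20): (20 of them)

so the chain groups are C_0 ≅ Z^10, C_1 ≅ Z^30, C_2 ≅ Z^20.

The boundary map ∂_1: C_1 → C_0 maps an edge to its endpoints' difference, ∂[p,q] = q − p. For instance
  ∂[3,6] = [6] − [3].
As a 10×30 matrix over Z this has rank 9, with invariant factors (1,1,1,1,1,1,1,1,1).

∂_2: C_2 → C_1 sends each 2-simplex [p,q,r] to [q,r] − [p,r] + [p,q]. For instance
  ∂[1,2,6] = [2,6] − [1,6] + [1,2],
  ∂[0,5,6] = [5,6] − [0,6] + [0,5].
This gives a 30×20 integer matrix of rank 20; reducing to Smith normal form yields diagonal entries (1,1,1,1,1,1,1,1,1,1,1,1,1,1,1,1,1,1,1,2).

Now H_k = ker ∂_k / im ∂_{k+1}, so:

  H_0: rank C_0 − rank ∂_1 = 10 − 9 = 1, and the invariant factors of ∂_1 are all 1, so H_0 = Z.

(K is a triangulation of the Klein bottle.)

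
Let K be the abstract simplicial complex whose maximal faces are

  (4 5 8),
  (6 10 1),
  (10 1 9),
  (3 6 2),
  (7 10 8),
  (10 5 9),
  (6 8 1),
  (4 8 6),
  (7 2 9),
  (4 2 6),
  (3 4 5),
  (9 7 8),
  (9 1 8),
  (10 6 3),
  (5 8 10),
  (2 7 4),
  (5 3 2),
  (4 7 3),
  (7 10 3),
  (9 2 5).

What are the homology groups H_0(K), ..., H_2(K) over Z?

Fix the vertex order 1 < 2 < 3 < 4 < 5 < 6 < 7 < 8 < 9 < 10 and write every simplex with vertices in increasing order. Then dim K = 2 and the simplices of K are:

  0-simplices (10): [1], [2], [3], [4], [5], [6], [7], [8], [9], [10]
  1-simplices (30): (30 of them)
  2-simplices (20): (20 of them)

Hence C_0 ≅ Z^10, C_1 ≅ Z^30, C_2 ≅ Z^20.

The boundary map ∂_1: C_1 → C_0 is given by ∂[p,q] = [q] − [p].
This gives a 10×30 integer matrix of rank 9; reducing to Smith normal form yields diagonal entries (1,1,1,1,1,1,1,1,1).

∂_2: C_2 → C_1 acts by ∂[p,q,r] = [q,r] − [p,r] + [p,q]. For instance
  ∂[3,4,5] = [4,5] − [3,5] + [3,4],
  ∂[3,6,10] = [6,10] − [3,10] + [3,6].
This gives a 30×20 integer matrix of rank 20; reducing to Smith normal form yields diagonal entries (1,1,1,1,1,1,1,1,1,1,1,1,1,1,1,1,1,1,1,2).

From H_k ≅ ker(∂_k) / im(∂_{k+1}) we obtain:

  H_0: rank C_0 − rank ∂_1 = 10 − 9 = 1, and the invariant factors of ∂_1 are all 1, so H_0 ≅ Z.
  H_1: rank ker ∂_1 − rank ∂_2 = (30 − 9) − 20 = 1, and ∂_2 has invariant factor 2 > 1, so H_1 ≅ Z ⊕ Z/2.
  H_2: rank ker ∂_2 − rank ∂_3 = (20 − 20) − 0 = 0, and there is no ∂_3, so H_2 ≅ 0.

(K is a triangulation of the Klein bottle.)

H_0 ≅ Z,  H_1 ≅ Z ⊕ Z/2,  H_2 = 0.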